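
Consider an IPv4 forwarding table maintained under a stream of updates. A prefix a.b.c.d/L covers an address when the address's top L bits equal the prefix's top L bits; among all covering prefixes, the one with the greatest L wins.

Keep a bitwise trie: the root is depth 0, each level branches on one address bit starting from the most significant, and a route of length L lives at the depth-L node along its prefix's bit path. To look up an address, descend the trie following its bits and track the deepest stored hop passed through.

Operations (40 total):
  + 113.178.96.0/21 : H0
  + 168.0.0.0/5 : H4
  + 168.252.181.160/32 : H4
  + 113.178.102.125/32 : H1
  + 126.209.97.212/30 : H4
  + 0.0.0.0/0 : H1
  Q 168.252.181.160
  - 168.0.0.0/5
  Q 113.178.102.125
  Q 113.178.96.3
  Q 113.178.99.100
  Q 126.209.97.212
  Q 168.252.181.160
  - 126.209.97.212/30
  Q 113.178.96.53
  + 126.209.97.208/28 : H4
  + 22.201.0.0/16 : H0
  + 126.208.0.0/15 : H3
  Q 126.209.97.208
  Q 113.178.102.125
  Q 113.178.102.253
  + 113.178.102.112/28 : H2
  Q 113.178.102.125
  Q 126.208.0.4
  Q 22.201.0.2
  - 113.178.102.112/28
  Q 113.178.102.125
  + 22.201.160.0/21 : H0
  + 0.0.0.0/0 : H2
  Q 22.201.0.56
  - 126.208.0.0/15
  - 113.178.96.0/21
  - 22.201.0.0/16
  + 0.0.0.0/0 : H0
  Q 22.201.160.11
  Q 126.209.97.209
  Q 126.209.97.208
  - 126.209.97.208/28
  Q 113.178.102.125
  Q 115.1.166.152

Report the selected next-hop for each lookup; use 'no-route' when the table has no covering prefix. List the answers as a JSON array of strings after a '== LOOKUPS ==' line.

Apply in order:
  + 113.178.96.0/21 (H0) depth=21
  + 168.0.0.0/5 (H4) depth=5
  + 168.252.181.160/32 (H4) depth=32
  + 113.178.102.125/32 (H1) depth=32
  + 126.209.97.212/30 (H4) depth=30
  + 0.0.0.0/0 (H1) depth=0
  ? 168.252.181.160  path d0:H1→d1:-→d2:-→d3:-→d4:-→d5:H4→d6:-→d7:-→d8:-→d9:-→d10:-→d11:-→d12:-→d13:-→d14:-→d15:-→d16:-→d17:-→d18:-→d19:-→d20:-→d21:-→d22:-→d23:-→d24:-→d25:-→d26:-→d27:-→d28:-→d29:-→d30:-→d31:-→d32:H4  best=H4
  del 168.0.0.0/5 (clear depth 5)
  ? 113.178.102.125  path d0:H1→d1:-→d2:-→d3:-→d4:-→d5:-→d6:-→d7:-→d8:-→d9:-→d10:-→d11:-→d12:-→d13:-→d14:-→d15:-→d16:-→d17:-→d18:-→d19:-→d20:-→d21:H0→d22:-→d23:-→d24:-→d25:-→d26:-→d27:-→d28:-→d29:-→d30:-→d31:-→d32:H1  best=H1
  ? 113.178.96.3  path d0:H1→d1:-→d2:-→d3:-→d4:-→d5:-→d6:-→d7:-→d8:-→d9:-→d10:-→d11:-→d12:-→d13:-→d14:-→d15:-→d16:-→d17:-→d18:-→d19:-→d20:-→d21:H0  best=H0
  ? 113.178.99.100  path d0:H1→d1:-→d2:-→d3:-→d4:-→d5:-→d6:-→d7:-→d8:-→d9:-→d10:-→d11:-→d12:-→d13:-→d14:-→d15:-→d16:-→d17:-→d18:-→d19:-→d20:-→d21:H0  best=H0
  ? 126.209.97.212  path d0:H1→d1:-→d2:-→d3:-→d4:-→d5:-→d6:-→d7:-→d8:-→d9:-→d10:-→d11:-→d12:-→d13:-→d14:-→d15:-→d16:-→d17:-→d18:-→d19:-→d20:-→d21:-→d22:-→d23:-→d24:-→d25:-→d26:-→d27:-→d28:-→d29:-→d30:H4  best=H4
  ? 168.252.181.160  path d0:H1→d1:-→d2:-→d3:-→d4:-→d5:-→d6:-→d7:-→d8:-→d9:-→d10:-→d11:-→d12:-→d13:-→d14:-→d15:-→d16:-→d17:-→d18:-→d19:-→d20:-→d21:-→d22:-→d23:-→d24:-→d25:-→d26:-→d27:-→d28:-→d29:-→d30:-→d31:-→d32:H4  best=H4
  del 126.209.97.212/30 (clear depth 30)
  ? 113.178.96.53  path d0:H1→d1:-→d2:-→d3:-→d4:-→d5:-→d6:-→d7:-→d8:-→d9:-→d10:-→d11:-→d12:-→d13:-→d14:-→d15:-→d16:-→d17:-→d18:-→d19:-→d20:-→d21:H0  best=H0
  + 126.209.97.208/28 (H4) depth=28
  + 22.201.0.0/16 (H0) depth=16
  + 126.208.0.0/15 (H3) depth=15
  ? 126.209.97.208  path d0:H1→d1:-→d2:-→d3:-→d4:-→d5:-→d6:-→d7:-→d8:-→d9:-→d10:-→d11:-→d12:-→d13:-→d14:-→d15:H3→d16:-→d17:-→d18:-→d19:-→d20:-→d21:-→d22:-→d23:-→d24:-→d25:-→d26:-→d27:-→d28:H4→d29:-  best=H4
  ? 113.178.102.125  path d0:H1→d1:-→d2:-→d3:-→d4:-→d5:-→d6:-→d7:-→d8:-→d9:-→d10:-→d11:-→d12:-→d13:-→d14:-→d15:-→d16:-→d17:-→d18:-→d19:-→d20:-→d21:H0→d22:-→d23:-→d24:-→d25:-→d26:-→d27:-→d28:-→d29:-→d30:-→d31:-→d32:H1  best=H1
  ? 113.178.102.253  path d0:H1→d1:-→d2:-→d3:-→d4:-→d5:-→d6:-→d7:-→d8:-→d9:-→d10:-→d11:-→d12:-→d13:-→d14:-→d15:-→d16:-→d17:-→d18:-→d19:-→d20:-→d21:H0→d22:-→d23:-→d24:-  best=H0
  + 113.178.102.112/28 (H2) depth=28
  ? 113.178.102.125  path d0:H1→d1:-→d2:-→d3:-→d4:-→d5:-→d6:-→d7:-→d8:-→d9:-→d10:-→d11:-→d12:-→d13:-→d14:-→d15:-→d16:-→d17:-→d18:-→d19:-→d20:-→d21:H0→d22:-→d23:-→d24:-→d25:-→d26:-→d27:-→d28:H2→d29:-→d30:-→d31:-→d32:H1  best=H1
  ? 126.208.0.4  path d0:H1→d1:-→d2:-→d3:-→d4:-→d5:-→d6:-→d7:-→d8:-→d9:-→d10:-→d11:-→d12:-→d13:-→d14:-→d15:H3  best=H3
  ? 22.201.0.2  path d0:H1→d1:-→d2:-→d3:-→d4:-→d5:-→d6:-→d7:-→d8:-→d9:-→d10:-→d11:-→d12:-→d13:-→d14:-→d15:-→d16:H0  best=H0
  del 113.178.102.112/28 (clear depth 28)
  ? 113.178.102.125  path d0:H1→d1:-→d2:-→d3:-→d4:-→d5:-→d6:-→d7:-→d8:-→d9:-→d10:-→d11:-→d12:-→d13:-→d14:-→d15:-→d16:-→d17:-→d18:-→d19:-→d20:-→d21:H0→d22:-→d23:-→d24:-→d25:-→d26:-→d27:-→d28:-→d29:-→d30:-→d31:-→d32:H1  best=H1
  + 22.201.160.0/21 (H0) depth=21
  + 0.0.0.0/0 (H2) depth=0
  ? 22.201.0.56  path d0:H2→d1:-→d2:-→d3:-→d4:-→d5:-→d6:-→d7:-→d8:-→d9:-→d10:-→d11:-→d12:-→d13:-→d14:-→d15:-→d16:H0  best=H0
  del 126.208.0.0/15 (clear depth 15)
  del 113.178.96.0/21 (clear depth 21)
  del 22.201.0.0/16 (clear depth 16)
  + 0.0.0.0/0 (H0) depth=0
  ? 22.201.160.11  path d0:H0→d1:-→d2:-→d3:-→d4:-→d5:-→d6:-→d7:-→d8:-→d9:-→d10:-→d11:-→d12:-→d13:-→d14:-→d15:-→d16:-→d17:-→d18:-→d19:-→d20:-→d21:H0  best=H0
  ? 126.209.97.209  path d0:H0→d1:-→d2:-→d3:-→d4:-→d5:-→d6:-→d7:-→d8:-→d9:-→d10:-→d11:-→d12:-→d13:-→d14:-→d15:-→d16:-→d17:-→d18:-→d19:-→d20:-→d21:-→d22:-→d23:-→d24:-→d25:-→d26:-→d27:-→d28:H4→d29:-  best=H4
  ? 126.209.97.208  path d0:H0→d1:-→d2:-→d3:-→d4:-→d5:-→d6:-→d7:-→d8:-→d9:-→d10:-→d11:-→d12:-→d13:-→d14:-→d15:-→d16:-→d17:-→d18:-→d19:-→d20:-→d21:-→d22:-→d23:-→d24:-→d25:-→d26:-→d27:-→d28:H4→d29:-  best=H4
  del 126.209.97.208/28 (clear depth 28)
  ? 113.178.102.125  path d0:H0→d1:-→d2:-→d3:-→d4:-→d5:-→d6:-→d7:-→d8:-→d9:-→d10:-→d11:-→d12:-→d13:-→d14:-→d15:-→d16:-→d17:-→d18:-→d19:-→d20:-→d21:-→d22:-→d23:-→d24:-→d25:-→d26:-→d27:-→d28:-→d29:-→d30:-→d31:-→d32:H1  best=H1
  ? 115.1.166.152  path d0:H0→d1:-→d2:-→d3:-→d4:-→d5:-→d6:-  best=H0

== LOOKUPS ==
["H4","H1","H0","H0","H4","H4","H0","H4","H1","H0","H1","H3","H0","H1","H0","H0","H4","H4","H1","H0"]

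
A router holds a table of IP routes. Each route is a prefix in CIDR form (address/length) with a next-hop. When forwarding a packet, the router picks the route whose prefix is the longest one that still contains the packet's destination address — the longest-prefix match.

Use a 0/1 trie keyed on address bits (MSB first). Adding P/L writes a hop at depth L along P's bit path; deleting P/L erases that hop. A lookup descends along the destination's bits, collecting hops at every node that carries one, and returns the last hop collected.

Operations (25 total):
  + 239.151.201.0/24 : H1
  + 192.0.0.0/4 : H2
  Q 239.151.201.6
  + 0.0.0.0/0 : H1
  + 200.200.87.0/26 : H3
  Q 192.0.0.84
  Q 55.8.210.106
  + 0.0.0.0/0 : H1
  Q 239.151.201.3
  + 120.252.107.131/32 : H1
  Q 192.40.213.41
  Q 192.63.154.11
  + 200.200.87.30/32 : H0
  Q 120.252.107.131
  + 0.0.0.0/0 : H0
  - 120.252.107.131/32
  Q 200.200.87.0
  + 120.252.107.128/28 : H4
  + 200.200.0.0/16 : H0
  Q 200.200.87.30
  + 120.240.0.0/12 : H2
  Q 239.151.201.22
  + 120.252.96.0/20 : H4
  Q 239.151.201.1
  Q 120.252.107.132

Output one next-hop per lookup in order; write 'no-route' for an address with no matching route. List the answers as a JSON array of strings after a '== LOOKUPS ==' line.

Trace:
  + 239.151.201.0/24 (H1) depth=24
  + 192.0.0.0/4 (H2) depth=4
  lookup 239.151.201.6: bits 111011111001011111001001 walk d0:-→d1:-→d2:-→d3:-→d4:-→d5:-→d6:-→d7:-→d8:-→d9:-→d10:-→d11:-→d12:-→d13:-→d14:-→d15:-→d16:-→d17:-→d18:-→d19:-→d20:-→d21:-→d22:-→d23:-→d24:H1 -> H1
  + 0.0.0.0/0 (H1) depth=0
  + 200.200.87.0/26 (H3) depth=26
  lookup 192.0.0.84: bits 1100 walk d0:H1→d1:-→d2:-→d3:-→d4:H2 -> H2
  lookup 55.8.210.106: bits ε walk d0:H1 -> H1
  + 0.0.0.0/0 (H1) depth=0
  lookup 239.151.201.3: bits 111011111001011111001001 walk d0:H1→d1:-→d2:-→d3:-→d4:-→d5:-→d6:-→d7:-→d8:-→d9:-→d10:-→d11:-→d12:-→d13:-→d14:-→d15:-→d16:-→d17:-→d18:-→d19:-→d20:-→d21:-→d22:-→d23:-→d24:H1 -> H1
  + 120.252.107.131/32 (H1) depth=32
  lookup 192.40.213.41: bits 1100 walk d0:H1→d1:-→d2:-→d3:-→d4:H2 -> H2
  lookup 192.63.154.11: bits 1100 walk d0:H1→d1:-→d2:-→d3:-→d4:H2 -> H2
  + 200.200.87.30/32 (H0) depth=32
  lookup 120.252.107.131: bits 01111000111111000110101110000011 walk d0:H1→d1:-→d2:-→d3:-→d4:-→d5:-→d6:-→d7:-→d8:-→d9:-→d10:-→d11:-→d12:-→d13:-→d14:-→d15:-→d16:-→d17:-→d18:-→d19:-→d20:-→d21:-→d22:-→d23:-→d24:-→d25:-→d26:-→d27:-→d28:-→d29:-→d30:-→d31:-→d32:H1 -> H1
  + 0.0.0.0/0 (H0) depth=0
  del 120.252.107.131/32 (clear depth 32)
  lookup 200.200.87.0: bits 110010001100100001010111000 walk d0:H0→d1:-→d2:-→d3:-→d4:H2→d5:-→d6:-→d7:-→d8:-→d9:-→d10:-→d11:-→d12:-→d13:-→d14:-→d15:-→d16:-→d17:-→d18:-→d19:-→d20:-→d21:-→d22:-→d23:-→d24:-→d25:-→d26:H3→d27:- -> H3
  + 120.252.107.128/28 (H4) depth=28
  + 200.200.0.0/16 (H0) depth=16
  lookup 200.200.87.30: bits 11001000110010000101011100011110 walk d0:H0→d1:-→d2:-→d3:-→d4:H2→d5:-→d6:-→d7:-→d8:-→d9:-→d10:-→d11:-→d12:-→d13:-→d14:-→d15:-→d16:H0→d17:-→d18:-→d19:-→d20:-→d21:-→d22:-→d23:-→d24:-→d25:-→d26:H3→d27:-→d28:-→d29:-→d30:-→d31:-→d32:H0 -> H0
  + 120.240.0.0/12 (H2) depth=12
  lookup 239.151.201.22: bits 111011111001011111001001 walk d0:H0→d1:-→d2:-→d3:-→d4:-→d5:-→d6:-→d7:-→d8:-→d9:-→d10:-→d11:-→d12:-→d13:-→d14:-→d15:-→d16:-→d17:-→d18:-→d19:-→d20:-→d21:-→d22:-→d23:-→d24:H1 -> H1
  + 120.252.96.0/20 (H4) depth=20
  lookup 239.151.201.1: bits 111011111001011111001001 walk d0:H0→d1:-→d2:-→d3:-→d4:-→d5:-→d6:-→d7:-→d8:-→d9:-→d10:-→d11:-→d12:-→d13:-→d14:-→d15:-→d16:-→d17:-→d18:-→d19:-→d20:-→d21:-→d22:-→d23:-→d24:H1 -> H1
  lookup 120.252.107.132: bits 01111000111111000110101110000 walk d0:H0→d1:-→d2:-→d3:-→d4:-→d5:-→d6:-→d7:-→d8:-→d9:-→d10:-→d11:-→d12:H2→d13:-→d14:-→d15:-→d16:-→d17:-→d18:-→d19:-→d20:H4→d21:-→d22:-→d23:-→d24:-→d25:-→d26:-→d27:-→d28:H4→d29:- -> H4

== LOOKUPS ==
["H1","H2","H1","H1","H2","H2","H1","H3","H0","H1","H1","H4"]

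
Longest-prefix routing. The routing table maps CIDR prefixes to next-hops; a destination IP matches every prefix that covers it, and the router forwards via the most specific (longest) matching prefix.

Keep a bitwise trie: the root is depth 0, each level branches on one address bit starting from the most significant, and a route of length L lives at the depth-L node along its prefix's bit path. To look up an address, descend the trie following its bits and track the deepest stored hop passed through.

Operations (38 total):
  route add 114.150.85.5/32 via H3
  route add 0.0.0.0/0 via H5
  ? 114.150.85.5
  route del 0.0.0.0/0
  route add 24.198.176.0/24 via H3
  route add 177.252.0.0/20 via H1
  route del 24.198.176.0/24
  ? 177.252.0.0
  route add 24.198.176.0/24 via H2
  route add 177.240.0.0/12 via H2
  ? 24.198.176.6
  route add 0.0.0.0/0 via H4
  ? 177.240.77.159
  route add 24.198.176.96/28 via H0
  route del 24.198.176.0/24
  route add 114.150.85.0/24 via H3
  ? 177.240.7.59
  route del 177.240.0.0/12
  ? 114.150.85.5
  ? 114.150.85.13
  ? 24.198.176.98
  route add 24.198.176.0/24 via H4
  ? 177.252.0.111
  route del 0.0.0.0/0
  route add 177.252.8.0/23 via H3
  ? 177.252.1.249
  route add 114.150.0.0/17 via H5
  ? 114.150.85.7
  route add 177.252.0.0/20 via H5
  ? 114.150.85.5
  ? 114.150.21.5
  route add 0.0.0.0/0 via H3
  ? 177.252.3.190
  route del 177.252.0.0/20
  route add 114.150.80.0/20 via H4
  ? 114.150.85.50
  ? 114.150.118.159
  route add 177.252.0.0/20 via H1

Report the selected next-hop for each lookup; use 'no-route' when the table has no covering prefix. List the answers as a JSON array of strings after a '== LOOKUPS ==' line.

Process each operation:
  add 114.150.85.5/32 -> H3 at depth 32
  add 0.0.0.0/0 -> H5 at depth 0
  ? 114.150.85.5  path d0:H5→d1:-→d2:-→d3:-→d4:-→d5:-→d6:-→d7:-→d8:-→d9:-→d10:-→d11:-→d12:-→d13:-→d14:-→d15:-→d16:-→d17:-→d18:-→d19:-→d20:-→d21:-→d22:-→d23:-→d24:-→d25:-→d26:-→d27:-→d28:-→d29:-→d30:-→d31:-→d32:H3  best=H3
  - 0.0.0.0/0 clear@0
  add 24.198.176.0/24 -> H3 at depth 24
  add 177.252.0.0/20 -> H1 at depth 20
  - 24.198.176.0/24 clear@24
  ? 177.252.0.0  path d0:-→d1:-→d2:-→d3:-→d4:-→d5:-→d6:-→d7:-→d8:-→d9:-→d10:-→d11:-→d12:-→d13:-→d14:-→d15:-→d16:-→d17:-→d18:-→d19:-→d20:H1  best=H1
  add 24.198.176.0/24 -> H2 at depth 24
  add 177.240.0.0/12 -> H2 at depth 12
  ? 24.198.176.6  path d0:-→d1:-→d2:-→d3:-→d4:-→d5:-→d6:-→d7:-→d8:-→d9:-→d10:-→d11:-→d12:-→d13:-→d14:-→d15:-→d16:-→d17:-→d18:-→d19:-→d20:-→d21:-→d22:-→d23:-→d24:H2  best=H2
  add 0.0.0.0/0 -> H4 at depth 0
  ? 177.240.77.159  path d0:H4→d1:-→d2:-→d3:-→d4:-→d5:-→d6:-→d7:-→d8:-→d9:-→d10:-→d11:-→d12:H2  best=H2
  add 24.198.176.96/28 -> H0 at depth 28
  - 24.198.176.0/24 clear@24
  add 114.150.85.0/24 -> H3 at depth 24
  ? 177.240.7.59  path d0:H4→d1:-→d2:-→d3:-→d4:-→d5:-→d6:-→d7:-→d8:-→d9:-→d10:-→d11:-→d12:H2  best=H2
  - 177.240.0.0/12 clear@12
  ? 114.150.85.5  path d0:H4→d1:-→d2:-→d3:-→d4:-→d5:-→d6:-→d7:-→d8:-→d9:-→d10:-→d11:-→d12:-→d13:-→d14:-→d15:-→d16:-→d17:-→d18:-→d19:-→d20:-→d21:-→d22:-→d23:-→d24:H3→d25:-→d26:-→d27:-→d28:-→d29:-→d30:-→d31:-→d32:H3  best=H3
  ? 114.150.85.13  path d0:H4→d1:-→d2:-→d3:-→d4:-→d5:-→d6:-→d7:-→d8:-→d9:-→d10:-→d11:-→d12:-→d13:-→d14:-→d15:-→d16:-→d17:-→d18:-→d19:-→d20:-→d21:-→d22:-→d23:-→d24:H3→d25:-→d26:-→d27:-→d28:-  best=H3
  ? 24.198.176.98  path d0:H4→d1:-→d2:-→d3:-→d4:-→d5:-→d6:-→d7:-→d8:-→d9:-→d10:-→d11:-→d12:-→d13:-→d14:-→d15:-→d16:-→d17:-→d18:-→d19:-→d20:-→d21:-→d22:-→d23:-→d24:-→d25:-→d26:-→d27:-→d28:H0  best=H0
  add 24.198.176.0/24 -> H4 at depth 24
  ? 177.252.0.111  path d0:H4→d1:-→d2:-→d3:-→d4:-→d5:-→d6:-→d7:-→d8:-→d9:-→d10:-→d11:-→d12:-→d13:-→d14:-→d15:-→d16:-→d17:-→d18:-→d19:-→d20:H1  best=H1
  - 0.0.0.0/0 clear@0
  add 177.252.8.0/23 -> H3 at depth 23
  ? 177.252.1.249  path d0:-→d1:-→d2:-→d3:-→d4:-→d5:-→d6:-→d7:-→d8:-→d9:-→d10:-→d11:-→d12:-→d13:-→d14:-→d15:-→d16:-→d17:-→d18:-→d19:-→d20:H1  best=H1
  add 114.150.0.0/17 -> H5 at depth 17
  ? 114.150.85.7  path d0:-→d1:-→d2:-→d3:-→d4:-→d5:-→d6:-→d7:-→d8:-→d9:-→d10:-→d11:-→d12:-→d13:-→d14:-→d15:-→d16:-→d17:H5→d18:-→d19:-→d20:-→d21:-→d22:-→d23:-→d24:H3→d25:-→d26:-→d27:-→d28:-→d29:-→d30:-  best=H3
  add 177.252.0.0/20 -> H5 at depth 20
  ? 114.150.85.5  path d0:-→d1:-→d2:-→d3:-→d4:-→d5:-→d6:-→d7:-→d8:-→d9:-→d10:-→d11:-→d12:-→d13:-→d14:-→d15:-→d16:-→d17:H5→d18:-→d19:-→d20:-→d21:-→d22:-→d23:-→d24:H3→d25:-→d26:-→d27:-→d28:-→d29:-→d30:-→d31:-→d32:H3  best=H3
  ? 114.150.21.5  path d0:-→d1:-→d2:-→d3:-→d4:-→d5:-→d6:-→d7:-→d8:-→d9:-→d10:-→d11:-→d12:-→d13:-→d14:-→d15:-→d16:-→d17:H5  best=H5
  add 0.0.0.0/0 -> H3 at depth 0
  ? 177.252.3.190  path d0:H3→d1:-→d2:-→d3:-→d4:-→d5:-→d6:-→d7:-→d8:-→d9:-→d10:-→d11:-→d12:-→d13:-→d14:-→d15:-→d16:-→d17:-→d18:-→d19:-→d20:H5  best=H5
  - 177.252.0.0/20 clear@20
  add 114.150.80.0/20 -> H4 at depth 20
  ? 114.150.85.50  path d0:H3→d1:-→d2:-→d3:-→d4:-→d5:-→d6:-→d7:-→d8:-→d9:-→d10:-→d11:-→d12:-→d13:-→d14:-→d15:-→d16:-→d17:H5→d18:-→d19:-→d20:H4→d21:-→d22:-→d23:-→d24:H3→d25:-→d26:-  best=H3
  ? 114.150.118.159  path d0:H3→d1:-→d2:-→d3:-→d4:-→d5:-→d6:-→d7:-→d8:-→d9:-→d10:-→d11:-→d12:-→d13:-→d14:-→d15:-→d16:-→d17:H5→d18:-  best=H5
  add 177.252.0.0/20 -> H1 at depth 20

== LOOKUPS ==
["H3","H1","H2","H2","H2","H3","H3","H0","H1","H1","H3","H3","H5","H5","H3","H5"]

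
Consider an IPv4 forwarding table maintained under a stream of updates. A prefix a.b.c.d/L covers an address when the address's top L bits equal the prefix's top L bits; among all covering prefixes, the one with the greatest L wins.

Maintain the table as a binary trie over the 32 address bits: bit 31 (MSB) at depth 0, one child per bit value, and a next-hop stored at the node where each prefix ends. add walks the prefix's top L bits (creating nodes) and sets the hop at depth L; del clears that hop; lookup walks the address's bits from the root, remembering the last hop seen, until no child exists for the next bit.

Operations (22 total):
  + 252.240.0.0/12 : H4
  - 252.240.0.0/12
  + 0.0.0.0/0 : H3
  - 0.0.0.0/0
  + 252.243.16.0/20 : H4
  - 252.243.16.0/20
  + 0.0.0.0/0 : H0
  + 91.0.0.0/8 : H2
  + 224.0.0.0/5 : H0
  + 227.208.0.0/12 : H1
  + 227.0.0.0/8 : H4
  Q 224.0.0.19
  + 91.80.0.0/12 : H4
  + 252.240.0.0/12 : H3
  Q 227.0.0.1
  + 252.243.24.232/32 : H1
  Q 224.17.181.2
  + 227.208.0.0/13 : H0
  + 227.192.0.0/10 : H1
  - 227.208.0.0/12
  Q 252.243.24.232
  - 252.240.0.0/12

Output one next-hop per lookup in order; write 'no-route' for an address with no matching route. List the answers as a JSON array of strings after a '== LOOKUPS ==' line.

Trace:
  + 252.240.0.0/12 (H4) depth=12
  del 252.240.0.0/12 (clear depth 12)
  + 0.0.0.0/0 (H3) depth=0
  del 0.0.0.0/0 (clear depth 0)
  + 252.243.16.0/20 (H4) depth=20
  del 252.243.16.0/20 (clear depth 20)
  + 0.0.0.0/0 (H0) depth=0
  + 91.0.0.0/8 (H2) depth=8
  + 224.0.0.0/5 (H0) depth=5
  + 227.208.0.0/12 (H1) depth=12
  + 227.0.0.0/8 (H4) depth=8
  Q 224.0.0.19: descend 111000 ; hops seen [H0,H0] ; pick H0
  + 91.80.0.0/12 (H4) depth=12
  + 252.240.0.0/12 (H3) depth=12
  Q 227.0.0.1: descend 11100011 ; hops seen [H0,H0,H4] ; pick H4
  + 252.243.24.232/32 (H1) depth=32
  Q 224.17.181.2: descend 111000 ; hops seen [H0,H0] ; pick H0
  + 227.208.0.0/13 (H0) depth=13
  + 227.192.0.0/10 (H1) depth=10
  del 227.208.0.0/12 (clear depth 12)
  Q 252.243.24.232: descend 11111100111100110001100011101000 ; hops seen [H0,H3,H1] ; pick H1
  del 252.240.0.0/12 (clear depth 12)

== LOOKUPS ==
["H0","H4","H0","H1"]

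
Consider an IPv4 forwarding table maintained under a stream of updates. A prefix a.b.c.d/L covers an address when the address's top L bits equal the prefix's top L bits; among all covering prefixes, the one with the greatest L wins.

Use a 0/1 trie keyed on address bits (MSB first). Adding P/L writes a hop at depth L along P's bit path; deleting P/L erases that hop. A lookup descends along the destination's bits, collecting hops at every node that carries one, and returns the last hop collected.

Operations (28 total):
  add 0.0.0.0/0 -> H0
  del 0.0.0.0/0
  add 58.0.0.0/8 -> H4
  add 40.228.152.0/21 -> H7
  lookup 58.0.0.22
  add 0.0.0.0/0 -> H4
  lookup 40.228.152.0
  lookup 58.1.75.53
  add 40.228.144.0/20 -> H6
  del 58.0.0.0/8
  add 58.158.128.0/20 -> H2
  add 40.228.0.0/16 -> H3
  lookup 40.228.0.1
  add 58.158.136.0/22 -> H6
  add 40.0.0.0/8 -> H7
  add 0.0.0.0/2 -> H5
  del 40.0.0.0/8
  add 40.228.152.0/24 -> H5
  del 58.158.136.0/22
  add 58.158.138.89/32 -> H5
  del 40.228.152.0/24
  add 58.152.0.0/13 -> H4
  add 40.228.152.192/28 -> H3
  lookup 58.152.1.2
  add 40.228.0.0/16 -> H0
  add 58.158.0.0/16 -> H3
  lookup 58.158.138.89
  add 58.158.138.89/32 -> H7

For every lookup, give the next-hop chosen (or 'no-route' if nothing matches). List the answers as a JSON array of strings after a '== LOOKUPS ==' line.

Apply in order:
  add 0.0.0.0/0 -> H0 at depth 0
  del 0.0.0.0/0 (clear depth 0)
  add 58.0.0.0/8 -> H4 at depth 8
  add 40.228.152.0/21 -> H7 at depth 21
  ? 58.0.0.22  path d0:-→d1:-→d2:-→d3:-→d4:-→d5:-→d6:-→d7:-→d8:H4  best=H4
  add 0.0.0.0/0 -> H4 at depth 0
  ? 40.228.152.0  path d0:H4→d1:-→d2:-→d3:-→d4:-→d5:-→d6:-→d7:-→d8:-→d9:-→d10:-→d11:-→d12:-→d13:-→d14:-→d15:-→d16:-→d17:-→d18:-→d19:-→d20:-→d21:H7  best=H7
  ? 58.1.75.53  path d0:H4→d1:-→d2:-→d3:-→d4:-→d5:-→d6:-→d7:-→d8:H4  best=H4
  add 40.228.144.0/20 -> H6 at depth 20
  del 58.0.0.0/8 (clear depth 8)
  add 58.158.128.0/20 -> H2 at depth 20
  add 40.228.0.0/16 -> H3 at depth 16
  ? 40.228.0.1  path d0:H4→d1:-→d2:-→d3:-→d4:-→d5:-→d6:-→d7:-→d8:-→d9:-→d10:-→d11:-→d12:-→d13:-→d14:-→d15:-→d16:H3  best=H3
  add 58.158.136.0/22 -> H6 at depth 22
  add 40.0.0.0/8 -> H7 at depth 8
  add 0.0.0.0/2 -> H5 at depth 2
  del 40.0.0.0/8 (clear depth 8)
  add 40.228.152.0/24 -> H5 at depth 24
  del 58.158.136.0/22 (clear depth 22)
  add 58.158.138.89/32 -> H5 at depth 32
  del 40.228.152.0/24 (clear depth 24)
  add 58.152.0.0/13 -> H4 at depth 13
  add 40.228.152.192/28 -> H3 at depth 28
  ? 58.152.1.2  path d0:H4→d1:-→d2:H5→d3:-→d4:-→d5:-→d6:-→d7:-→d8:-→d9:-→d10:-→d11:-→d12:-→d13:H4  best=H4
  add 40.228.0.0/16 -> H0 at depth 16
  add 58.158.0.0/16 -> H3 at depth 16
  ? 58.158.138.89  path d0:H4→d1:-→d2:H5→d3:-→d4:-→d5:-→d6:-→d7:-→d8:-→d9:-→d10:-→d11:-→d12:-→d13:H4→d14:-→d15:-→d16:H3→d17:-→d18:-→d19:-→d20:H2→d21:-→d22:-→d23:-→d24:-→d25:-→d26:-→d27:-→d28:-→d29:-→d30:-→d31:-→d32:H5  best=H5
  add 58.158.138.89/32 -> H7 at depth 32

== LOOKUPS ==
["H4","H7","H4","H3","H4","H5"]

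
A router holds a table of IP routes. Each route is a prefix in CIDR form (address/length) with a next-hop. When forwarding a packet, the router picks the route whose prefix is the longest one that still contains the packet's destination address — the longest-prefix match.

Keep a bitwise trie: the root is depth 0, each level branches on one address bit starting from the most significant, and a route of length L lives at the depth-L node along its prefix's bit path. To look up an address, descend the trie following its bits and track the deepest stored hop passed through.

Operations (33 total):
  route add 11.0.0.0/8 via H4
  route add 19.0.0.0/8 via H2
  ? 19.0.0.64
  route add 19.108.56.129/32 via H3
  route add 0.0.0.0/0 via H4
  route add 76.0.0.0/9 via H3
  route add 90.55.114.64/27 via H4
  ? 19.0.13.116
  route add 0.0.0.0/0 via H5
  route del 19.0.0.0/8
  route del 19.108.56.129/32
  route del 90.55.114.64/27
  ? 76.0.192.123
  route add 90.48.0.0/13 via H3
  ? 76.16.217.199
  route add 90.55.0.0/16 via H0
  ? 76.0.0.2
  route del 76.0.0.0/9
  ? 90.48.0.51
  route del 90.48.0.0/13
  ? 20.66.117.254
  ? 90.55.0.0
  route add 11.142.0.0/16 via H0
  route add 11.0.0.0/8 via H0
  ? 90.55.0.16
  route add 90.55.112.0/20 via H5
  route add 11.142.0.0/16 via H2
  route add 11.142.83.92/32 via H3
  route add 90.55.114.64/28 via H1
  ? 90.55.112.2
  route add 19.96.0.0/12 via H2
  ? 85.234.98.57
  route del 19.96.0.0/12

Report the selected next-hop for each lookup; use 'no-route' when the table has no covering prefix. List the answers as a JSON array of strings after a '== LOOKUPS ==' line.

Process each operation:
  + 11.0.0.0/8 (H4) depth=8
  + 19.0.0.0/8 (H2) depth=8
  Q 19.0.0.64: descend 00010011 ; hops seen [H2] ; pick H2
  + 19.108.56.129/32 (H3) depth=32
  + 0.0.0.0/0 (H4) depth=0
  + 76.0.0.0/9 (H3) depth=9
  + 90.55.114.64/27 (H4) depth=27
  Q 19.0.13.116: descend 000100110 ; hops seen [H4,H2] ; pick H2
  + 0.0.0.0/0 (H5) depth=0
  del 19.0.0.0/8 (clear depth 8)
  del 19.108.56.129/32 (clear depth 32)
  del 90.55.114.64/27 (clear depth 27)
  Q 76.0.192.123: descend 010011000 ; hops seen [H5,H3] ; pick H3
  + 90.48.0.0/13 (H3) depth=13
  Q 76.16.217.199: descend 010011000 ; hops seen [H5,H3] ; pick H3
  + 90.55.0.0/16 (H0) depth=16
  Q 76.0.0.2: descend 010011000 ; hops seen [H5,H3] ; pick H3
  del 76.0.0.0/9 (clear depth 9)
  Q 90.48.0.51: descend 0101101000110 ; hops seen [H5,H3] ; pick H3
  del 90.48.0.0/13 (clear depth 13)
  Q 20.66.117.254: descend 00010 ; hops seen [H5] ; pick H5
  Q 90.55.0.0: descend 01011010001101110 ; hops seen [H5,H0] ; pick H0
  + 11.142.0.0/16 (H0) depth=16
  + 11.0.0.0/8 (H0) depth=8
  Q 90.55.0.16: descend 01011010001101110 ; hops seen [H5,H0] ; pick H0
  + 90.55.112.0/20 (H5) depth=20
  + 11.142.0.0/16 (H2) depth=16
  + 11.142.83.92/32 (H3) depth=32
  + 90.55.114.64/28 (H1) depth=28
  Q 90.55.112.2: descend 0101101000110111011100 ; hops seen [H5,H0,H5] ; pick H5
  + 19.96.0.0/12 (H2) depth=12
  Q 85.234.98.57: descend 0101 ; hops seen [H5] ; pick H5
  del 19.96.0.0/12 (clear depth 12)

== LOOKUPS ==
["H2","H2","H3","H3","H3","H3","H5","H0","H0","H5","H5"]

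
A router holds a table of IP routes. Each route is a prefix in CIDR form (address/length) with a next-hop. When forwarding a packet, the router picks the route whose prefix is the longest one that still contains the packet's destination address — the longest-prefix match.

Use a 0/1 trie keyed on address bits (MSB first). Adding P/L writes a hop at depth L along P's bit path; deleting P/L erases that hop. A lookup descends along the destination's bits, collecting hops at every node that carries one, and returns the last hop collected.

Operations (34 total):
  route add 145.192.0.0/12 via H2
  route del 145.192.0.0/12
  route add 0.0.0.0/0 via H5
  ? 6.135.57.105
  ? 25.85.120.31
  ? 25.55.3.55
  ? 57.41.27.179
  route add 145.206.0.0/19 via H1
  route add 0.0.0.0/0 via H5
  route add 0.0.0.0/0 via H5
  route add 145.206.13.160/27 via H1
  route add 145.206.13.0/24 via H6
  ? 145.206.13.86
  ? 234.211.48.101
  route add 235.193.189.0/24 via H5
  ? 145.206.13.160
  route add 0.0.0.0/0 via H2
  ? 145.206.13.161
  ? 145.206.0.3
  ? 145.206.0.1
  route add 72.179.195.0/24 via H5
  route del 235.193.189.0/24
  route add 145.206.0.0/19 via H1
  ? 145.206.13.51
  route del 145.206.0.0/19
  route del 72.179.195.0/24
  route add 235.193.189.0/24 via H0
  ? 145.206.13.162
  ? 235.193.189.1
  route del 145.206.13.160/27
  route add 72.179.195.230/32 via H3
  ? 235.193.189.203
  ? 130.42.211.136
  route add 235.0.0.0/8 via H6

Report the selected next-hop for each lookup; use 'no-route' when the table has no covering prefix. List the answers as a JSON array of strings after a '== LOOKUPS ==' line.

Apply in order:
  add 145.192.0.0/12 -> H2 at depth 12
  del 145.192.0.0/12 (clear depth 12)
  add 0.0.0.0/0 -> H5 at depth 0
  ? 6.135.57.105  path d0:H5  best=H5
  ? 25.85.120.31  path d0:H5  best=H5
  ? 25.55.3.55  path d0:H5  best=H5
  ? 57.41.27.179  path d0:H5  best=H5
  add 145.206.0.0/19 -> H1 at depth 19
  add 0.0.0.0/0 -> H5 at depth 0
  add 0.0.0.0/0 -> H5 at depth 0
  add 145.206.13.160/27 -> H1 at depth 27
  add 145.206.13.0/24 -> H6 at depth 24
  ? 145.206.13.86  path d0:H5→d1:-→d2:-→d3:-→d4:-→d5:-→d6:-→d7:-→d8:-→d9:-→d10:-→d11:-→d12:-→d13:-→d14:-→d15:-→d16:-→d17:-→d18:-→d19:H1→d20:-→d21:-→d22:-→d23:-→d24:H6  best=H6
  ? 234.211.48.101  path d0:H5→d1:-  best=H5
  add 235.193.189.0/24 -> H5 at depth 24
  ? 145.206.13.160  path d0:H5→d1:-→d2:-→d3:-→d4:-→d5:-→d6:-→d7:-→d8:-→d9:-→d10:-→d11:-→d12:-→d13:-→d14:-→d15:-→d16:-→d17:-→d18:-→d19:H1→d20:-→d21:-→d22:-→d23:-→d24:H6→d25:-→d26:-→d27:H1  best=H1
  add 0.0.0.0/0 -> H2 at depth 0
  ? 145.206.13.161  path d0:H2→d1:-→d2:-→d3:-→d4:-→d5:-→d6:-→d7:-→d8:-→d9:-→d10:-→d11:-→d12:-→d13:-→d14:-→d15:-→d16:-→d17:-→d18:-→d19:H1→d20:-→d21:-→d22:-→d23:-→d24:H6→d25:-→d26:-→d27:H1  best=H1
  ? 145.206.0.3  path d0:H2→d1:-→d2:-→d3:-→d4:-→d5:-→d6:-→d7:-→d8:-→d9:-→d10:-→d11:-→d12:-→d13:-→d14:-→d15:-→d16:-→d17:-→d18:-→d19:H1→d20:-  best=H1
  ? 145.206.0.1  path d0:H2→d1:-→d2:-→d3:-→d4:-→d5:-→d6:-→d7:-→d8:-→d9:-→d10:-→d11:-→d12:-→d13:-→d14:-→d15:-→d16:-→d17:-→d18:-→d19:H1→d20:-  best=H1
  add 72.179.195.0/24 -> H5 at depth 24
  del 235.193.189.0/24 (clear depth 24)
  add 145.206.0.0/19 -> H1 at depth 19
  ? 145.206.13.51  path d0:H2→d1:-→d2:-→d3:-→d4:-→d5:-→d6:-→d7:-→d8:-→d9:-→d10:-→d11:-→d12:-→d13:-→d14:-→d15:-→d16:-→d17:-→d18:-→d19:H1→d20:-→d21:-→d22:-→d23:-→d24:H6  best=H6
  del 145.206.0.0/19 (clear depth 19)
  del 72.179.195.0/24 (clear depth 24)
  add 235.193.189.0/24 -> H0 at depth 24
  ? 145.206.13.162  path d0:H2→d1:-→d2:-→d3:-→d4:-→d5:-→d6:-→d7:-→d8:-→d9:-→d10:-→d11:-→d12:-→d13:-→d14:-→d15:-→d16:-→d17:-→d18:-→d19:-→d20:-→d21:-→d22:-→d23:-→d24:H6→d25:-→d26:-→d27:H1  best=H1
  ? 235.193.189.1  path d0:H2→d1:-→d2:-→d3:-→d4:-→d5:-→d6:-→d7:-→d8:-→d9:-→d10:-→d11:-→d12:-→d13:-→d14:-→d15:-→d16:-→d17:-→d18:-→d19:-→d20:-→d21:-→d22:-→d23:-→d24:H0  best=H0
  del 145.206.13.160/27 (clear depth 27)
  add 72.179.195.230/32 -> H3 at depth 32
  ? 235.193.189.203  path d0:H2→d1:-→d2:-→d3:-→d4:-→d5:-→d6:-→d7:-→d8:-→d9:-→d10:-→d11:-→d12:-→d13:-→d14:-→d15:-→d16:-→d17:-→d18:-→d19:-→d20:-→d21:-→d22:-→d23:-→d24:H0  best=H0
  ? 130.42.211.136  path d0:H2→d1:-→d2:-→d3:-  best=H2
  add 235.0.0.0/8 -> H6 at depth 8

== LOOKUPS ==
["H5","H5","H5","H5","H6","H5","H1","H1","H1","H1","H6","H1","H0","H0","H2"]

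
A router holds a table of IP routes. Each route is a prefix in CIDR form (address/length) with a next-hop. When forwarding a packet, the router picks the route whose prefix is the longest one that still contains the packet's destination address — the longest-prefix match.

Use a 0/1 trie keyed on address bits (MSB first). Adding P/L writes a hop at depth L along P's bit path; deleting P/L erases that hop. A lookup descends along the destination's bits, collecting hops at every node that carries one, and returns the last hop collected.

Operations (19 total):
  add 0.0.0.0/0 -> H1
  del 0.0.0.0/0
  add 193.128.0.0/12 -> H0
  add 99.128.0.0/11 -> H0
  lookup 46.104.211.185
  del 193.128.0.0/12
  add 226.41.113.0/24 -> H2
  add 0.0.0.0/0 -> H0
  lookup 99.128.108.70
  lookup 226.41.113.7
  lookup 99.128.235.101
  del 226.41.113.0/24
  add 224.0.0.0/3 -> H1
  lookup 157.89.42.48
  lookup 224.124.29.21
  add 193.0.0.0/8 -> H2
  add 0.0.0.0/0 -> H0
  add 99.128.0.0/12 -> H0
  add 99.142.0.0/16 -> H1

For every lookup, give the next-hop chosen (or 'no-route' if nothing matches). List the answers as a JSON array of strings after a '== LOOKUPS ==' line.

Process each operation:
  add 0.0.0.0/0 -> H1 at depth 0
  del 0.0.0.0/0 (clear depth 0)
  add 193.128.0.0/12 -> H0 at depth 12
  add 99.128.0.0/11 -> H0 at depth 11
  lookup 46.104.211.185: bits 0 walk d0:-→d1:- -> no-route
  del 193.128.0.0/12 (clear depth 12)
  add 226.41.113.0/24 -> H2 at depth 24
  add 0.0.0.0/0 -> H0 at depth 0
  lookup 99.128.108.70: bits 01100011100 walk d0:H0→d1:-→d2:-→d3:-→d4:-→d5:-→d6:-→d7:-→d8:-→d9:-→d10:-→d11:H0 -> H0
  lookup 226.41.113.7: bits 111000100010100101110001 walk d0:H0→d1:-→d2:-→d3:-→d4:-→d5:-→d6:-→d7:-→d8:-→d9:-→d10:-→d11:-→d12:-→d13:-→d14:-→d15:-→d16:-→d17:-→d18:-→d19:-→d20:-→d21:-→d22:-→d23:-→d24:H2 -> H2
  lookup 99.128.235.101: bits 01100011100 walk d0:H0→d1:-→d2:-→d3:-→d4:-→d5:-→d6:-→d7:-→d8:-→d9:-→d10:-→d11:H0 -> H0
  del 226.41.113.0/24 (clear depth 24)
  add 224.0.0.0/3 -> H1 at depth 3
  lookup 157.89.42.48: bits 1 walk d0:H0→d1:- -> H0
  lookup 224.124.29.21: bits 111000 walk d0:H0→d1:-→d2:-→d3:H1→d4:-→d5:-→d6:- -> H1
  add 193.0.0.0/8 -> H2 at depth 8
  add 0.0.0.0/0 -> H0 at depth 0
  add 99.128.0.0/12 -> H0 at depth 12
  add 99.142.0.0/16 -> H1 at depth 16

== LOOKUPS ==
["no-route","H0","H2","H0","H0","H1"]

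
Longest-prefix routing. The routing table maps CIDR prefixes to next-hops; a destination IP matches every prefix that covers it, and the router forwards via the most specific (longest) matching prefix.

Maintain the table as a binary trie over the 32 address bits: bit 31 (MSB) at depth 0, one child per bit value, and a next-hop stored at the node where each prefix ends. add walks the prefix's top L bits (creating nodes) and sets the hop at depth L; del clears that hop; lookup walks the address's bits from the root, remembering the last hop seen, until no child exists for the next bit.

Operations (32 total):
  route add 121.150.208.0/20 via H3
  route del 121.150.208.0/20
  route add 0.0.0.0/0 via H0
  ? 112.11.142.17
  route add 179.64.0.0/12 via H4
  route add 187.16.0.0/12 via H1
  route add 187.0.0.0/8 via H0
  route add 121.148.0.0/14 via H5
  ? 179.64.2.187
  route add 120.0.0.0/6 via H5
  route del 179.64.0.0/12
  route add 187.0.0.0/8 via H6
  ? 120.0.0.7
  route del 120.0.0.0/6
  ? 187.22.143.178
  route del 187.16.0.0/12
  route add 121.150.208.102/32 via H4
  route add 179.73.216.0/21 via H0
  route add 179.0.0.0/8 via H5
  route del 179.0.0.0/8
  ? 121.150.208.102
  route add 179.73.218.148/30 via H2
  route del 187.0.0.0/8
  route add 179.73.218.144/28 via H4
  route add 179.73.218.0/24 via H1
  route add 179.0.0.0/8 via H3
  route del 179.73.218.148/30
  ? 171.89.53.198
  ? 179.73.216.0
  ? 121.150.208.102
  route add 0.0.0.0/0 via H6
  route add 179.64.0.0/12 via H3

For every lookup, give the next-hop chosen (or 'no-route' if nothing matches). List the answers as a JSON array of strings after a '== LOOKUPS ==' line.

Apply in order:
  add 121.150.208.0/20 -> H3 at depth 20
  del 121.150.208.0/20 (clear depth 20)
  add 0.0.0.0/0 -> H0 at depth 0
  Q 112.11.142.17: descend 0111 ; hops seen [H0] ; pick H0
  add 179.64.0.0/12 -> H4 at depth 12
  add 187.16.0.0/12 -> H1 at depth 12
  add 187.0.0.0/8 -> H0 at depth 8
  add 121.148.0.0/14 -> H5 at depth 14
  Q 179.64.2.187: descend 101100110100 ; hops seen [H0,H4] ; pick H4
  add 120.0.0.0/6 -> H5 at depth 6
  del 179.64.0.0/12 (clear depth 12)
  add 187.0.0.0/8 -> H6 at depth 8
  Q 120.0.0.7: descend 0111100 ; hops seen [H0,H5] ; pick H5
  del 120.0.0.0/6 (clear depth 6)
  Q 187.22.143.178: descend 101110110001 ; hops seen [H0,H6,H1] ; pick H1
  del 187.16.0.0/12 (clear depth 12)
  add 121.150.208.102/32 -> H4 at depth 32
  add 179.73.216.0/21 -> H0 at depth 21
  add 179.0.0.0/8 -> H5 at depth 8
  del 179.0.0.0/8 (clear depth 8)
  Q 121.150.208.102: descend 01111001100101101101000001100110 ; hops seen [H0,H5,H4] ; pick H4
  add 179.73.218.148/30 -> H2 at depth 30
  del 187.0.0.0/8 (clear depth 8)
  add 179.73.218.144/28 -> H4 at depth 28
  add 179.73.218.0/24 -> H1 at depth 24
  add 179.0.0.0/8 -> H3 at depth 8
  del 179.73.218.148/30 (clear depth 30)
  Q 171.89.53.198: descend 101 ; hops seen [H0] ; pick H0
  Q 179.73.216.0: descend 1011001101001001110110 ; hops seen [H0,H3,H0] ; pick H0
  Q 121.150.208.102: descend 01111001100101101101000001100110 ; hops seen [H0,H5,H4] ; pick H4
  add 0.0.0.0/0 -> H6 at depth 0
  add 179.64.0.0/12 -> H3 at depth 12

== LOOKUPS ==
["H0","H4","H5","H1","H4","H0","H0","H4"]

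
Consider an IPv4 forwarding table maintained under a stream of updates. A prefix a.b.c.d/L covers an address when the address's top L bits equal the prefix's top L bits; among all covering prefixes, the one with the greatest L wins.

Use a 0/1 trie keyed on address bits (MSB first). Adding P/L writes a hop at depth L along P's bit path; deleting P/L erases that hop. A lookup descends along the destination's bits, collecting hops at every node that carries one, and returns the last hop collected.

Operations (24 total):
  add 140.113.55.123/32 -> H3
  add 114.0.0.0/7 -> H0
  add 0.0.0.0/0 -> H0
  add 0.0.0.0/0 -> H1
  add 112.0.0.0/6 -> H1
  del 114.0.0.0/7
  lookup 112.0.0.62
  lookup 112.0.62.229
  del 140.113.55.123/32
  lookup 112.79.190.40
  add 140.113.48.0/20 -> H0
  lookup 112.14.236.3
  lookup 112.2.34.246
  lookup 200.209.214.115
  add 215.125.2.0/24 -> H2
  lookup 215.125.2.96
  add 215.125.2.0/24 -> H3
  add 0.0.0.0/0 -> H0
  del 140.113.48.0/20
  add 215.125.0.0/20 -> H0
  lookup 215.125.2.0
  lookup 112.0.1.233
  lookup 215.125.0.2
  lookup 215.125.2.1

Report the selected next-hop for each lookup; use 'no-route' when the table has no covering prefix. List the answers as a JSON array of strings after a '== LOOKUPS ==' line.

Process each operation:
  add 140.113.55.123/32 -> H3 at depth 32
  add 114.0.0.0/7 -> H0 at depth 7
  add 0.0.0.0/0 -> H0 at depth 0
  add 0.0.0.0/0 -> H1 at depth 0
  add 112.0.0.0/6 -> H1 at depth 6
  - 114.0.0.0/7 clear@7
  Q 112.0.0.62: descend 011100 ; hops seen [H1,H1] ; pick H1
  Q 112.0.62.229: descend 011100 ; hops seen [H1,H1] ; pick H1
  - 140.113.55.123/32 clear@32
  Q 112.79.190.40: descend 011100 ; hops seen [H1,H1] ; pick H1
  add 140.113.48.0/20 -> H0 at depth 20
  Q 112.14.236.3: descend 011100 ; hops seen [H1,H1] ; pick H1
  Q 112.2.34.246: descend 011100 ; hops seen [H1,H1] ; pick H1
  Q 200.209.214.115: descend 1 ; hops seen [H1] ; pick H1
  add 215.125.2.0/24 -> H2 at depth 24
  Q 215.125.2.96: descend 110101110111110100000010 ; hops seen [H1,H2] ; pick H2
  add 215.125.2.0/24 -> H3 at depth 24
  add 0.0.0.0/0 -> H0 at depth 0
  - 140.113.48.0/20 clear@20
  add 215.125.0.0/20 -> H0 at depth 20
  Q 215.125.2.0: descend 110101110111110100000010 ; hops seen [H0,H0,H3] ; pick H3
  Q 112.0.1.233: descend 011100 ; hops seen [H0,H1] ; pick H1
  Q 215.125.0.2: descend 1101011101111101000000 ; hops seen [H0,H0] ; pick H0
  Q 215.125.2.1: descend 110101110111110100000010 ; hops seen [H0,H0,H3] ; pick H3

== LOOKUPS ==
["H1","H1","H1","H1","H1","H1","H2","H3","H1","H0","H3"]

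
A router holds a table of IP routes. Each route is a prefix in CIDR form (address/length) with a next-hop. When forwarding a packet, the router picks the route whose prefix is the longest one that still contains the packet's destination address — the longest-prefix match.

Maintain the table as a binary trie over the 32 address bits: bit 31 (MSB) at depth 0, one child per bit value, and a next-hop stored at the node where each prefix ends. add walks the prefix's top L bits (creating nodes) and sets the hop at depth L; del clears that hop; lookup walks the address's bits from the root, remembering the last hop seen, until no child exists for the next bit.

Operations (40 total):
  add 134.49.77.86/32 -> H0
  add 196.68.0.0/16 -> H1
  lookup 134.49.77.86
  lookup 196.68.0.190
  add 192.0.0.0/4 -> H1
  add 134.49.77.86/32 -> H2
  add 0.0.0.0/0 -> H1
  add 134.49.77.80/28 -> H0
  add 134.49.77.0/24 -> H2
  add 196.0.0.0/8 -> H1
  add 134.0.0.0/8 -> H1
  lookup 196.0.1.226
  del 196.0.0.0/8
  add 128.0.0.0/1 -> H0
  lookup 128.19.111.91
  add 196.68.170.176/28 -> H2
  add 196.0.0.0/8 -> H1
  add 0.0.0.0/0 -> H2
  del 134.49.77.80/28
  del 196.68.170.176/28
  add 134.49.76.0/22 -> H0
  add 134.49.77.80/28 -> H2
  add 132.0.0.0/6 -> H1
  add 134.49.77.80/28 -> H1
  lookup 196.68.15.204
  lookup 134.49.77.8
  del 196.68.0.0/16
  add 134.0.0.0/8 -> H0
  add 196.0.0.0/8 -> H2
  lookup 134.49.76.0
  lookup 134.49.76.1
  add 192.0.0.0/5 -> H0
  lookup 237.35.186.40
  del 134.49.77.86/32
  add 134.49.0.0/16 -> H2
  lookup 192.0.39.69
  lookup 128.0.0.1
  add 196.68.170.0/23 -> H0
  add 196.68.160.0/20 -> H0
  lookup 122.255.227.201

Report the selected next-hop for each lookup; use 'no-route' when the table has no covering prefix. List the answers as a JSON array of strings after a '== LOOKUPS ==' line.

Process each operation:
  + 134.49.77.86/32 (H0) depth=32
  + 196.68.0.0/16 (H1) depth=16
  lookup 134.49.77.86: bits 10000110001100010100110101010110 walk d0:-→d1:-→d2:-→d3:-→d4:-→d5:-→d6:-→d7:-→d8:-→d9:-→d10:-→d11:-→d12:-→d13:-→d14:-→d15:-→d16:-→d17:-→d18:-→d19:-→d20:-→d21:-→d22:-→d23:-→d24:-→d25:-→d26:-→d27:-→d28:-→d29:-→d30:-→d31:-→d32:H0 -> H0
  lookup 196.68.0.190: bits 1100010001000100 walk d0:-→d1:-→d2:-→d3:-→d4:-→d5:-→d6:-→d7:-→d8:-→d9:-→d10:-→d11:-→d12:-→d13:-→d14:-→d15:-→d16:H1 -> H1
  + 192.0.0.0/4 (H1) depth=4
  + 134.49.77.86/32 (H2) depth=32
  + 0.0.0.0/0 (H1) depth=0
  + 134.49.77.80/28 (H0) depth=28
  + 134.49.77.0/24 (H2) depth=24
  + 196.0.0.0/8 (H1) depth=8
  + 134.0.0.0/8 (H1) depth=8
  lookup 196.0.1.226: bits 110001000 walk d0:H1→d1:-→d2:-→d3:-→d4:H1→d5:-→d6:-→d7:-→d8:H1→d9:- -> H1
  del 196.0.0.0/8 (clear depth 8)
  + 128.0.0.0/1 (H0) depth=1
  lookup 128.19.111.91: bits 10000 walk d0:H1→d1:H0→d2:-→d3:-→d4:-→d5:- -> H0
  + 196.68.170.176/28 (H2) depth=28
  + 196.0.0.0/8 (H1) depth=8
  + 0.0.0.0/0 (H2) depth=0
  del 134.49.77.80/28 (clear depth 28)
  del 196.68.170.176/28 (clear depth 28)
  + 134.49.76.0/22 (H0) depth=22
  + 134.49.77.80/28 (H2) depth=28
  + 132.0.0.0/6 (H1) depth=6
  + 134.49.77.80/28 (H1) depth=28
  lookup 196.68.15.204: bits 1100010001000100 walk d0:H2→d1:H0→d2:-→d3:-→d4:H1→d5:-→d6:-→d7:-→d8:H1→d9:-→d10:-→d11:-→d12:-→d13:-→d14:-→d15:-→d16:H1 -> H1
  lookup 134.49.77.8: bits 1000011000110001010011010 walk d0:H2→d1:H0→d2:-→d3:-→d4:-→d5:-→d6:H1→d7:-→d8:H1→d9:-→d10:-→d11:-→d12:-→d13:-→d14:-→d15:-→d16:-→d17:-→d18:-→d19:-→d20:-→d21:-→d22:H0→d23:-→d24:H2→d25:- -> H2
  del 196.68.0.0/16 (clear depth 16)
  + 134.0.0.0/8 (H0) depth=8
  + 196.0.0.0/8 (H2) depth=8
  lookup 134.49.76.0: bits 10000110001100010100110 walk d0:H2→d1:H0→d2:-→d3:-→d4:-→d5:-→d6:H1→d7:-→d8:H0→d9:-→d10:-→d11:-→d12:-→d13:-→d14:-→d15:-→d16:-→d17:-→d18:-→d19:-→d20:-→d21:-→d22:H0→d23:- -> H0
  lookup 134.49.76.1: bits 10000110001100010100110 walk d0:H2→d1:H0→d2:-→d3:-→d4:-→d5:-→d6:H1→d7:-→d8:H0→d9:-→d10:-→d11:-→d12:-→d13:-→d14:-→d15:-→d16:-→d17:-→d18:-→d19:-→d20:-→d21:-→d22:H0→d23:- -> H0
  + 192.0.0.0/5 (H0) depth=5
  lookup 237.35.186.40: bits 11 walk d0:H2→d1:H0→d2:- -> H0
  del 134.49.77.86/32 (clear depth 32)
  + 134.49.0.0/16 (H2) depth=16
  lookup 192.0.39.69: bits 11000 walk d0:H2→d1:H0→d2:-→d3:-→d4:H1→d5:H0 -> H0
  lookup 128.0.0.1: bits 10000 walk d0:H2→d1:H0→d2:-→d3:-→d4:-→d5:- -> H0
  + 196.68.170.0/23 (H0) depth=23
  + 196.68.160.0/20 (H0) depth=20
  lookup 122.255.227.201: bits ε walk d0:H2 -> H2

== LOOKUPS ==
["H0","H1","H1","H0","H1","H2","H0","H0","H0","H0","H0","H2"]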